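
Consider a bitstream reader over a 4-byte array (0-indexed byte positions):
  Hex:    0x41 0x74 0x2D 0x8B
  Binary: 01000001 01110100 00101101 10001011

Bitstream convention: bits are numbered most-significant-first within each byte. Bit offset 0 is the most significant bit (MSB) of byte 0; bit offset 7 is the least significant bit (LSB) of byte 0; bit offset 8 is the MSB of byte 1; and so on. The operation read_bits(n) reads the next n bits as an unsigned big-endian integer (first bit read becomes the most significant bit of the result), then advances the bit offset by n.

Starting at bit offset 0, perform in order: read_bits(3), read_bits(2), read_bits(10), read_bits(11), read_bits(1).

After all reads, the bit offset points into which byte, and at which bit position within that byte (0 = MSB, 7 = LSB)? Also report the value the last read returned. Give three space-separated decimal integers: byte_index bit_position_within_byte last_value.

Read 1: bits[0:3] width=3 -> value=2 (bin 010); offset now 3 = byte 0 bit 3; 29 bits remain
Read 2: bits[3:5] width=2 -> value=0 (bin 00); offset now 5 = byte 0 bit 5; 27 bits remain
Read 3: bits[5:15] width=10 -> value=186 (bin 0010111010); offset now 15 = byte 1 bit 7; 17 bits remain
Read 4: bits[15:26] width=11 -> value=182 (bin 00010110110); offset now 26 = byte 3 bit 2; 6 bits remain
Read 5: bits[26:27] width=1 -> value=0 (bin 0); offset now 27 = byte 3 bit 3; 5 bits remain

Answer: 3 3 0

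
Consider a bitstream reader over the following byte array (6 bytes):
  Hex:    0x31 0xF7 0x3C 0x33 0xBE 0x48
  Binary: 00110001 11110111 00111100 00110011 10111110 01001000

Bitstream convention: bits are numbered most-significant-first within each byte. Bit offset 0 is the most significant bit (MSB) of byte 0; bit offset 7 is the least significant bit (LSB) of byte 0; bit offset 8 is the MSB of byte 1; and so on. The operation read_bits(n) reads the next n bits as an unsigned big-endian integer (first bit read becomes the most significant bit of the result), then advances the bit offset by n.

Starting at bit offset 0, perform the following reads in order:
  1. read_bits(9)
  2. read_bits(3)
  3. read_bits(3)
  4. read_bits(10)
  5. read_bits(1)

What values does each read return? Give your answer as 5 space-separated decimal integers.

Read 1: bits[0:9] width=9 -> value=99 (bin 001100011); offset now 9 = byte 1 bit 1; 39 bits remain
Read 2: bits[9:12] width=3 -> value=7 (bin 111); offset now 12 = byte 1 bit 4; 36 bits remain
Read 3: bits[12:15] width=3 -> value=3 (bin 011); offset now 15 = byte 1 bit 7; 33 bits remain
Read 4: bits[15:25] width=10 -> value=632 (bin 1001111000); offset now 25 = byte 3 bit 1; 23 bits remain
Read 5: bits[25:26] width=1 -> value=0 (bin 0); offset now 26 = byte 3 bit 2; 22 bits remain

Answer: 99 7 3 632 0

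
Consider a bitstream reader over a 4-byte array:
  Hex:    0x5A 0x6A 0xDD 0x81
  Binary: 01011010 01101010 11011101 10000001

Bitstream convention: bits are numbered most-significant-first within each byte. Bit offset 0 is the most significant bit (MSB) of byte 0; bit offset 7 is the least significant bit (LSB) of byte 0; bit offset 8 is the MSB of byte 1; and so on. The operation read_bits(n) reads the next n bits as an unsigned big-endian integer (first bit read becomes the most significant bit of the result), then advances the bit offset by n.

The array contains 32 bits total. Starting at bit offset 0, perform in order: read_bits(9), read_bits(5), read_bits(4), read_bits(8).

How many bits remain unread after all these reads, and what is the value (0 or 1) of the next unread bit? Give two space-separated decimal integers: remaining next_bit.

Answer: 6 0

Derivation:
Read 1: bits[0:9] width=9 -> value=180 (bin 010110100); offset now 9 = byte 1 bit 1; 23 bits remain
Read 2: bits[9:14] width=5 -> value=26 (bin 11010); offset now 14 = byte 1 bit 6; 18 bits remain
Read 3: bits[14:18] width=4 -> value=11 (bin 1011); offset now 18 = byte 2 bit 2; 14 bits remain
Read 4: bits[18:26] width=8 -> value=118 (bin 01110110); offset now 26 = byte 3 bit 2; 6 bits remain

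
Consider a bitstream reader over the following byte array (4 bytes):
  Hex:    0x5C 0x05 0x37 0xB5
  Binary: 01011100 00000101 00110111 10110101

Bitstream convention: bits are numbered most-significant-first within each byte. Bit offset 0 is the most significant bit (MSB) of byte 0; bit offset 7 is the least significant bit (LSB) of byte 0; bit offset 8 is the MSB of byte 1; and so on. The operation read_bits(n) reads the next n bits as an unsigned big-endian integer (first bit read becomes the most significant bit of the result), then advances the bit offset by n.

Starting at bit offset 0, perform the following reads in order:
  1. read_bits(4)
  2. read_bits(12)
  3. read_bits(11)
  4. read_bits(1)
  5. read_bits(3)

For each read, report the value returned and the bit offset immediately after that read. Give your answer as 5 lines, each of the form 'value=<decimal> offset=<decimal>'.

Read 1: bits[0:4] width=4 -> value=5 (bin 0101); offset now 4 = byte 0 bit 4; 28 bits remain
Read 2: bits[4:16] width=12 -> value=3077 (bin 110000000101); offset now 16 = byte 2 bit 0; 16 bits remain
Read 3: bits[16:27] width=11 -> value=445 (bin 00110111101); offset now 27 = byte 3 bit 3; 5 bits remain
Read 4: bits[27:28] width=1 -> value=1 (bin 1); offset now 28 = byte 3 bit 4; 4 bits remain
Read 5: bits[28:31] width=3 -> value=2 (bin 010); offset now 31 = byte 3 bit 7; 1 bits remain

Answer: value=5 offset=4
value=3077 offset=16
value=445 offset=27
value=1 offset=28
value=2 offset=31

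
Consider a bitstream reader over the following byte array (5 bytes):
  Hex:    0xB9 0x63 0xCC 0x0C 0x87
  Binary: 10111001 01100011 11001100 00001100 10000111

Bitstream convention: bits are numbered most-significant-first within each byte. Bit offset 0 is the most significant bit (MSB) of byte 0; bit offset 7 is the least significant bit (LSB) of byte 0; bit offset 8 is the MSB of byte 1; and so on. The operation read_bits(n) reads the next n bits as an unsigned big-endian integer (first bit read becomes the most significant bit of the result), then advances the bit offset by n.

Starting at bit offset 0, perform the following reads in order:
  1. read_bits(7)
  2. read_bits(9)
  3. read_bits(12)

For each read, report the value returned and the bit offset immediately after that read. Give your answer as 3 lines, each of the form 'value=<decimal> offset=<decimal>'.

Read 1: bits[0:7] width=7 -> value=92 (bin 1011100); offset now 7 = byte 0 bit 7; 33 bits remain
Read 2: bits[7:16] width=9 -> value=355 (bin 101100011); offset now 16 = byte 2 bit 0; 24 bits remain
Read 3: bits[16:28] width=12 -> value=3264 (bin 110011000000); offset now 28 = byte 3 bit 4; 12 bits remain

Answer: value=92 offset=7
value=355 offset=16
value=3264 offset=28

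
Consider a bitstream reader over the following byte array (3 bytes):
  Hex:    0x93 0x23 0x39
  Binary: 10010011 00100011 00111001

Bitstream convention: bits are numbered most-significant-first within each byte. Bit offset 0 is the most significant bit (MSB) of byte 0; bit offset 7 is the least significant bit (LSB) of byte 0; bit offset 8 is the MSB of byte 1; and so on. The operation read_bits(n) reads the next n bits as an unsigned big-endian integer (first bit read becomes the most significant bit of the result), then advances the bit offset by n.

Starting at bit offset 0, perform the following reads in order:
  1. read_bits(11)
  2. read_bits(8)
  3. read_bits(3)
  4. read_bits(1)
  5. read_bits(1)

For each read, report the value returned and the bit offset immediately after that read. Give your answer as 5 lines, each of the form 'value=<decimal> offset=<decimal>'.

Read 1: bits[0:11] width=11 -> value=1177 (bin 10010011001); offset now 11 = byte 1 bit 3; 13 bits remain
Read 2: bits[11:19] width=8 -> value=25 (bin 00011001); offset now 19 = byte 2 bit 3; 5 bits remain
Read 3: bits[19:22] width=3 -> value=6 (bin 110); offset now 22 = byte 2 bit 6; 2 bits remain
Read 4: bits[22:23] width=1 -> value=0 (bin 0); offset now 23 = byte 2 bit 7; 1 bits remain
Read 5: bits[23:24] width=1 -> value=1 (bin 1); offset now 24 = byte 3 bit 0; 0 bits remain

Answer: value=1177 offset=11
value=25 offset=19
value=6 offset=22
value=0 offset=23
value=1 offset=24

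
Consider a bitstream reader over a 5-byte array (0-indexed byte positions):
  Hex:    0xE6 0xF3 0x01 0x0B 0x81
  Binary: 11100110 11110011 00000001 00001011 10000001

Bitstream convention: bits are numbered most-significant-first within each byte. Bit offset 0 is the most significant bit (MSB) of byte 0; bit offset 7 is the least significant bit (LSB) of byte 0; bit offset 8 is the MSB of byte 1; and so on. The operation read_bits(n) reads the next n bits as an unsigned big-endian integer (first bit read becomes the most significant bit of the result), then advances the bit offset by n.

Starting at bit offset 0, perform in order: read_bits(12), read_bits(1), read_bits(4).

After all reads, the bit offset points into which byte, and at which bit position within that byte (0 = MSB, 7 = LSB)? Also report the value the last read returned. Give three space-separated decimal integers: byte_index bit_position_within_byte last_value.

Answer: 2 1 6

Derivation:
Read 1: bits[0:12] width=12 -> value=3695 (bin 111001101111); offset now 12 = byte 1 bit 4; 28 bits remain
Read 2: bits[12:13] width=1 -> value=0 (bin 0); offset now 13 = byte 1 bit 5; 27 bits remain
Read 3: bits[13:17] width=4 -> value=6 (bin 0110); offset now 17 = byte 2 bit 1; 23 bits remain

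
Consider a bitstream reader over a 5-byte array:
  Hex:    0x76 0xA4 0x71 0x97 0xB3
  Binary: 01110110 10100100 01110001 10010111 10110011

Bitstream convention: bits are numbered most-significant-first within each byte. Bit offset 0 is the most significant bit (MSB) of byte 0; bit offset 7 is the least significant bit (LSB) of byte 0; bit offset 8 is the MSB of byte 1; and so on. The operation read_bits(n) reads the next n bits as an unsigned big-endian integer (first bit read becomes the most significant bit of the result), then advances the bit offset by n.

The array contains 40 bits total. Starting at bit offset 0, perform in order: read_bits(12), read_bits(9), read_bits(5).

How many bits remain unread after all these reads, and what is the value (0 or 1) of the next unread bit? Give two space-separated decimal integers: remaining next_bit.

Read 1: bits[0:12] width=12 -> value=1898 (bin 011101101010); offset now 12 = byte 1 bit 4; 28 bits remain
Read 2: bits[12:21] width=9 -> value=142 (bin 010001110); offset now 21 = byte 2 bit 5; 19 bits remain
Read 3: bits[21:26] width=5 -> value=6 (bin 00110); offset now 26 = byte 3 bit 2; 14 bits remain

Answer: 14 0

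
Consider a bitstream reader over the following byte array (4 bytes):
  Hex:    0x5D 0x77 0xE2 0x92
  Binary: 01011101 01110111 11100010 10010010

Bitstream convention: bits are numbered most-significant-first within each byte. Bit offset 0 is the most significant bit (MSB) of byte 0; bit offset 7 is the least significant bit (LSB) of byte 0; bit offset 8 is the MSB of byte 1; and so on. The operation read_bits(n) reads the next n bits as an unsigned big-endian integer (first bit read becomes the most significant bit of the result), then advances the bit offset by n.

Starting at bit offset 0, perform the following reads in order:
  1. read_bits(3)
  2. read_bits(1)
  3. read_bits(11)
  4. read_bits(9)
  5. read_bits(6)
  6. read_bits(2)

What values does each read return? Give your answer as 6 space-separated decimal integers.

Read 1: bits[0:3] width=3 -> value=2 (bin 010); offset now 3 = byte 0 bit 3; 29 bits remain
Read 2: bits[3:4] width=1 -> value=1 (bin 1); offset now 4 = byte 0 bit 4; 28 bits remain
Read 3: bits[4:15] width=11 -> value=1723 (bin 11010111011); offset now 15 = byte 1 bit 7; 17 bits remain
Read 4: bits[15:24] width=9 -> value=482 (bin 111100010); offset now 24 = byte 3 bit 0; 8 bits remain
Read 5: bits[24:30] width=6 -> value=36 (bin 100100); offset now 30 = byte 3 bit 6; 2 bits remain
Read 6: bits[30:32] width=2 -> value=2 (bin 10); offset now 32 = byte 4 bit 0; 0 bits remain

Answer: 2 1 1723 482 36 2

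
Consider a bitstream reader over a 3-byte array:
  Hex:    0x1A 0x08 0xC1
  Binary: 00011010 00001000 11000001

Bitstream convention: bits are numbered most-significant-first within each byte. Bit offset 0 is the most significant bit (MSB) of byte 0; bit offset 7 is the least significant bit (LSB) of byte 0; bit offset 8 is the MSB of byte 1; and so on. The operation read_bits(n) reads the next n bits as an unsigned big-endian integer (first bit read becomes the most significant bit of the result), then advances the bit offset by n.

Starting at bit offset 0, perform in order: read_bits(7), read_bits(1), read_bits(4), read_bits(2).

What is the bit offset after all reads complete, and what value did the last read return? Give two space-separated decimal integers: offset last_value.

Answer: 14 2

Derivation:
Read 1: bits[0:7] width=7 -> value=13 (bin 0001101); offset now 7 = byte 0 bit 7; 17 bits remain
Read 2: bits[7:8] width=1 -> value=0 (bin 0); offset now 8 = byte 1 bit 0; 16 bits remain
Read 3: bits[8:12] width=4 -> value=0 (bin 0000); offset now 12 = byte 1 bit 4; 12 bits remain
Read 4: bits[12:14] width=2 -> value=2 (bin 10); offset now 14 = byte 1 bit 6; 10 bits remain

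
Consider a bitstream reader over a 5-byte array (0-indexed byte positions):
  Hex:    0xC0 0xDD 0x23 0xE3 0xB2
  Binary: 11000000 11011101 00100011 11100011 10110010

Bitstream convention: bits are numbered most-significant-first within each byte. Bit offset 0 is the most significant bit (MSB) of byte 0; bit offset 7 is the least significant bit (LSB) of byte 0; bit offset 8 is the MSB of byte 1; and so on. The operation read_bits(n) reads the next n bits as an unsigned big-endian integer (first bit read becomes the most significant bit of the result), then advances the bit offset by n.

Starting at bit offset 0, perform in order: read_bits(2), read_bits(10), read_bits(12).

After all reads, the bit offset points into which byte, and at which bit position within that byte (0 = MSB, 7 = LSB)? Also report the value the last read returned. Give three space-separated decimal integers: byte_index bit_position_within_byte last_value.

Read 1: bits[0:2] width=2 -> value=3 (bin 11); offset now 2 = byte 0 bit 2; 38 bits remain
Read 2: bits[2:12] width=10 -> value=13 (bin 0000001101); offset now 12 = byte 1 bit 4; 28 bits remain
Read 3: bits[12:24] width=12 -> value=3363 (bin 110100100011); offset now 24 = byte 3 bit 0; 16 bits remain

Answer: 3 0 3363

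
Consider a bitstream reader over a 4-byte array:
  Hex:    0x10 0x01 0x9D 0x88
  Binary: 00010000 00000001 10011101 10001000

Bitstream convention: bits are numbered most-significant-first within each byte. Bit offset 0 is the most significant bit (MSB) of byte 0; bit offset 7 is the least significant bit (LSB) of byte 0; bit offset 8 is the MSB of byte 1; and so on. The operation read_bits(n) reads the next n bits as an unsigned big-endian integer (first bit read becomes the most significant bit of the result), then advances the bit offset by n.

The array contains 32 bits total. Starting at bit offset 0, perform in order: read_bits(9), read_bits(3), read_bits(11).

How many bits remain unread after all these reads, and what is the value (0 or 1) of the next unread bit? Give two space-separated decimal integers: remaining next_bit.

Read 1: bits[0:9] width=9 -> value=32 (bin 000100000); offset now 9 = byte 1 bit 1; 23 bits remain
Read 2: bits[9:12] width=3 -> value=0 (bin 000); offset now 12 = byte 1 bit 4; 20 bits remain
Read 3: bits[12:23] width=11 -> value=206 (bin 00011001110); offset now 23 = byte 2 bit 7; 9 bits remain

Answer: 9 1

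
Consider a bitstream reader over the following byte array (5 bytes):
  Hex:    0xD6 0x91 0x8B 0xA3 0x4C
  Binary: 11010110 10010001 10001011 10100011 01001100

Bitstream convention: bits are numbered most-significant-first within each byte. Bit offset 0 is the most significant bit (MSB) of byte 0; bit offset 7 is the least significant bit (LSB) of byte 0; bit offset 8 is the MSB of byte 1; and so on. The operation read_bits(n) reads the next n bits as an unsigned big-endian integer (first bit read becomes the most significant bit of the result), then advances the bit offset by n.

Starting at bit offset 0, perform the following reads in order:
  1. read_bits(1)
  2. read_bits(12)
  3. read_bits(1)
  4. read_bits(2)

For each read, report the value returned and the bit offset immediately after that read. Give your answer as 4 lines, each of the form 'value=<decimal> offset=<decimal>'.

Answer: value=1 offset=1
value=2770 offset=13
value=0 offset=14
value=1 offset=16

Derivation:
Read 1: bits[0:1] width=1 -> value=1 (bin 1); offset now 1 = byte 0 bit 1; 39 bits remain
Read 2: bits[1:13] width=12 -> value=2770 (bin 101011010010); offset now 13 = byte 1 bit 5; 27 bits remain
Read 3: bits[13:14] width=1 -> value=0 (bin 0); offset now 14 = byte 1 bit 6; 26 bits remain
Read 4: bits[14:16] width=2 -> value=1 (bin 01); offset now 16 = byte 2 bit 0; 24 bits remain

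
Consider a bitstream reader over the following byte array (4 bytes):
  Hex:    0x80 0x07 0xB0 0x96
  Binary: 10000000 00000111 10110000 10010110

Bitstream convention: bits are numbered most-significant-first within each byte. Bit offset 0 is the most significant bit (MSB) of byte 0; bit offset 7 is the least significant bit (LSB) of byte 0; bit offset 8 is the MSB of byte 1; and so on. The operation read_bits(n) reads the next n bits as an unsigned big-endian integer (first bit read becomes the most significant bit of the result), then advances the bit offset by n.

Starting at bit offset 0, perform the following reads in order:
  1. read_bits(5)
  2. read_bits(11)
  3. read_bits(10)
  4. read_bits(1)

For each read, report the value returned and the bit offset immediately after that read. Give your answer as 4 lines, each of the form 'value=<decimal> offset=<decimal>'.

Read 1: bits[0:5] width=5 -> value=16 (bin 10000); offset now 5 = byte 0 bit 5; 27 bits remain
Read 2: bits[5:16] width=11 -> value=7 (bin 00000000111); offset now 16 = byte 2 bit 0; 16 bits remain
Read 3: bits[16:26] width=10 -> value=706 (bin 1011000010); offset now 26 = byte 3 bit 2; 6 bits remain
Read 4: bits[26:27] width=1 -> value=0 (bin 0); offset now 27 = byte 3 bit 3; 5 bits remain

Answer: value=16 offset=5
value=7 offset=16
value=706 offset=26
value=0 offset=27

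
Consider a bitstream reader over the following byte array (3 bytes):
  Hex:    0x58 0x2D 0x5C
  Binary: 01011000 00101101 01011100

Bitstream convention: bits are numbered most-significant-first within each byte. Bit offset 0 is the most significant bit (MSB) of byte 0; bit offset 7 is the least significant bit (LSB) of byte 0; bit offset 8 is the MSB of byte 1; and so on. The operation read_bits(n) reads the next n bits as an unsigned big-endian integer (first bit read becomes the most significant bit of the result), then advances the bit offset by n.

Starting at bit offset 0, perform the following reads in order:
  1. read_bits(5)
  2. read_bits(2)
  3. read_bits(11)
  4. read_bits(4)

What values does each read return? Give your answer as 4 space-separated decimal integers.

Answer: 11 0 181 7

Derivation:
Read 1: bits[0:5] width=5 -> value=11 (bin 01011); offset now 5 = byte 0 bit 5; 19 bits remain
Read 2: bits[5:7] width=2 -> value=0 (bin 00); offset now 7 = byte 0 bit 7; 17 bits remain
Read 3: bits[7:18] width=11 -> value=181 (bin 00010110101); offset now 18 = byte 2 bit 2; 6 bits remain
Read 4: bits[18:22] width=4 -> value=7 (bin 0111); offset now 22 = byte 2 bit 6; 2 bits remain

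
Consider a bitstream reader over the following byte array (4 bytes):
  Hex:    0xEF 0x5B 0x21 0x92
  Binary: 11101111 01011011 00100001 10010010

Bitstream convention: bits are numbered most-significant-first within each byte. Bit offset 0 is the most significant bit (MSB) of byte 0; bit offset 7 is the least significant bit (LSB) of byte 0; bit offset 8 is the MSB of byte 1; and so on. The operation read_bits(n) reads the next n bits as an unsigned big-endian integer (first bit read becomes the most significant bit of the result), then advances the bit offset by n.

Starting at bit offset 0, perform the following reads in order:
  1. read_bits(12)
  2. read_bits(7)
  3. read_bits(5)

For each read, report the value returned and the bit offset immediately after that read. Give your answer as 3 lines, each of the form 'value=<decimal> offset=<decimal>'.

Answer: value=3829 offset=12
value=89 offset=19
value=1 offset=24

Derivation:
Read 1: bits[0:12] width=12 -> value=3829 (bin 111011110101); offset now 12 = byte 1 bit 4; 20 bits remain
Read 2: bits[12:19] width=7 -> value=89 (bin 1011001); offset now 19 = byte 2 bit 3; 13 bits remain
Read 3: bits[19:24] width=5 -> value=1 (bin 00001); offset now 24 = byte 3 bit 0; 8 bits remain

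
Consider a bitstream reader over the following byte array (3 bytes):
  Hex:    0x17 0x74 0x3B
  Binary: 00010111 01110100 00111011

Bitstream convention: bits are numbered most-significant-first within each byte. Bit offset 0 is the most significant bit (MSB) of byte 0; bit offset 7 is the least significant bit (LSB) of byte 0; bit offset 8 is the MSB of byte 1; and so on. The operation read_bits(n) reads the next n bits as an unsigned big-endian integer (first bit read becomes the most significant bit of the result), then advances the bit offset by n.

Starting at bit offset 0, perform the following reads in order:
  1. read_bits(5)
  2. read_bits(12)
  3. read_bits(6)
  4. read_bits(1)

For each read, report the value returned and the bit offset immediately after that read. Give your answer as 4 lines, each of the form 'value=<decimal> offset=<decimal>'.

Answer: value=2 offset=5
value=3816 offset=17
value=29 offset=23
value=1 offset=24

Derivation:
Read 1: bits[0:5] width=5 -> value=2 (bin 00010); offset now 5 = byte 0 bit 5; 19 bits remain
Read 2: bits[5:17] width=12 -> value=3816 (bin 111011101000); offset now 17 = byte 2 bit 1; 7 bits remain
Read 3: bits[17:23] width=6 -> value=29 (bin 011101); offset now 23 = byte 2 bit 7; 1 bits remain
Read 4: bits[23:24] width=1 -> value=1 (bin 1); offset now 24 = byte 3 bit 0; 0 bits remain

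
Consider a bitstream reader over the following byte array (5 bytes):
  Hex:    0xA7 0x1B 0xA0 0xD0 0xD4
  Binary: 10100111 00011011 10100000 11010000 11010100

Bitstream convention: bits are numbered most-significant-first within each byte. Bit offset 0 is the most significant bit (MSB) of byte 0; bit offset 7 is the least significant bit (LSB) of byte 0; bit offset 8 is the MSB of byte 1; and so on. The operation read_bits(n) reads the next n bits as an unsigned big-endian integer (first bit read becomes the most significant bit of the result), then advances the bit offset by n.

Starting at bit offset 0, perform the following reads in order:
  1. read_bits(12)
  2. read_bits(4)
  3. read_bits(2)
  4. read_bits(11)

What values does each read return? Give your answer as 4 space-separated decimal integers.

Read 1: bits[0:12] width=12 -> value=2673 (bin 101001110001); offset now 12 = byte 1 bit 4; 28 bits remain
Read 2: bits[12:16] width=4 -> value=11 (bin 1011); offset now 16 = byte 2 bit 0; 24 bits remain
Read 3: bits[16:18] width=2 -> value=2 (bin 10); offset now 18 = byte 2 bit 2; 22 bits remain
Read 4: bits[18:29] width=11 -> value=1050 (bin 10000011010); offset now 29 = byte 3 bit 5; 11 bits remain

Answer: 2673 11 2 1050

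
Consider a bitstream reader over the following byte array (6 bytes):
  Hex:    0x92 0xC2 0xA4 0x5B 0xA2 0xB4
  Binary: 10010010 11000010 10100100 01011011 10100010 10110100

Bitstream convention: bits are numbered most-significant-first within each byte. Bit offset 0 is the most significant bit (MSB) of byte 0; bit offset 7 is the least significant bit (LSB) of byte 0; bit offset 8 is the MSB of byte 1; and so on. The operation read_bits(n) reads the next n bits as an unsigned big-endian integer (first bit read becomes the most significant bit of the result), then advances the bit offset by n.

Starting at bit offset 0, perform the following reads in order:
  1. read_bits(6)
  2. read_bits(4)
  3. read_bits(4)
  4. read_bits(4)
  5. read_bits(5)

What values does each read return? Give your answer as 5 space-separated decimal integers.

Read 1: bits[0:6] width=6 -> value=36 (bin 100100); offset now 6 = byte 0 bit 6; 42 bits remain
Read 2: bits[6:10] width=4 -> value=11 (bin 1011); offset now 10 = byte 1 bit 2; 38 bits remain
Read 3: bits[10:14] width=4 -> value=0 (bin 0000); offset now 14 = byte 1 bit 6; 34 bits remain
Read 4: bits[14:18] width=4 -> value=10 (bin 1010); offset now 18 = byte 2 bit 2; 30 bits remain
Read 5: bits[18:23] width=5 -> value=18 (bin 10010); offset now 23 = byte 2 bit 7; 25 bits remain

Answer: 36 11 0 10 18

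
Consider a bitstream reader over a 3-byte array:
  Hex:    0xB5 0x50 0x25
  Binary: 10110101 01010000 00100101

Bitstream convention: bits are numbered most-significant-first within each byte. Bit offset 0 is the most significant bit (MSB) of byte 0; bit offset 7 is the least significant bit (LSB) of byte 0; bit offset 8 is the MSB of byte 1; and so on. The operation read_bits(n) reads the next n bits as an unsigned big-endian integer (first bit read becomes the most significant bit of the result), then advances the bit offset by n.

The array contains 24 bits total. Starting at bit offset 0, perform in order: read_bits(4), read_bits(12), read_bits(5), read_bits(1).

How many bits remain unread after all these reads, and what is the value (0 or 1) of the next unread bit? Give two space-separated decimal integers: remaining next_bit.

Answer: 2 0

Derivation:
Read 1: bits[0:4] width=4 -> value=11 (bin 1011); offset now 4 = byte 0 bit 4; 20 bits remain
Read 2: bits[4:16] width=12 -> value=1360 (bin 010101010000); offset now 16 = byte 2 bit 0; 8 bits remain
Read 3: bits[16:21] width=5 -> value=4 (bin 00100); offset now 21 = byte 2 bit 5; 3 bits remain
Read 4: bits[21:22] width=1 -> value=1 (bin 1); offset now 22 = byte 2 bit 6; 2 bits remain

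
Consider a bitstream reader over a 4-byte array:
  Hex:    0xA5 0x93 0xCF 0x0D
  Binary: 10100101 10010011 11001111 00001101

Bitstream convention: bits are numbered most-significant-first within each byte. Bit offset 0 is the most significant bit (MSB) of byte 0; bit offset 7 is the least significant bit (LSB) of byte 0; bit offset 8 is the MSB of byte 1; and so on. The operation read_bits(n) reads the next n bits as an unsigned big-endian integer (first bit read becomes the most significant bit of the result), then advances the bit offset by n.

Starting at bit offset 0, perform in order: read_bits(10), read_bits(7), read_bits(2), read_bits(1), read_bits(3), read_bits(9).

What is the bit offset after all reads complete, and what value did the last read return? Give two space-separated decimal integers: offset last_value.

Answer: 32 269

Derivation:
Read 1: bits[0:10] width=10 -> value=662 (bin 1010010110); offset now 10 = byte 1 bit 2; 22 bits remain
Read 2: bits[10:17] width=7 -> value=39 (bin 0100111); offset now 17 = byte 2 bit 1; 15 bits remain
Read 3: bits[17:19] width=2 -> value=2 (bin 10); offset now 19 = byte 2 bit 3; 13 bits remain
Read 4: bits[19:20] width=1 -> value=0 (bin 0); offset now 20 = byte 2 bit 4; 12 bits remain
Read 5: bits[20:23] width=3 -> value=7 (bin 111); offset now 23 = byte 2 bit 7; 9 bits remain
Read 6: bits[23:32] width=9 -> value=269 (bin 100001101); offset now 32 = byte 4 bit 0; 0 bits remain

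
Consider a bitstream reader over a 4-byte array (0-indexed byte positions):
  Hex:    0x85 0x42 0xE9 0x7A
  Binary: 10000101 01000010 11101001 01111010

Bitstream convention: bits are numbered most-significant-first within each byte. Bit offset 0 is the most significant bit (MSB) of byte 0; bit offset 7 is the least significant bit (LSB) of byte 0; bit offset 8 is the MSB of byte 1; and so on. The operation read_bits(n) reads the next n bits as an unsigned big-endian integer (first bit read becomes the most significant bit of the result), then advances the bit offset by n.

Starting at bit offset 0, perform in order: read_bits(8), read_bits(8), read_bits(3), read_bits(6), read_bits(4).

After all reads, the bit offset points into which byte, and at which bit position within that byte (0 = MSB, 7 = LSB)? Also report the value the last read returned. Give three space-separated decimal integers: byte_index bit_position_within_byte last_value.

Read 1: bits[0:8] width=8 -> value=133 (bin 10000101); offset now 8 = byte 1 bit 0; 24 bits remain
Read 2: bits[8:16] width=8 -> value=66 (bin 01000010); offset now 16 = byte 2 bit 0; 16 bits remain
Read 3: bits[16:19] width=3 -> value=7 (bin 111); offset now 19 = byte 2 bit 3; 13 bits remain
Read 4: bits[19:25] width=6 -> value=18 (bin 010010); offset now 25 = byte 3 bit 1; 7 bits remain
Read 5: bits[25:29] width=4 -> value=15 (bin 1111); offset now 29 = byte 3 bit 5; 3 bits remain

Answer: 3 5 15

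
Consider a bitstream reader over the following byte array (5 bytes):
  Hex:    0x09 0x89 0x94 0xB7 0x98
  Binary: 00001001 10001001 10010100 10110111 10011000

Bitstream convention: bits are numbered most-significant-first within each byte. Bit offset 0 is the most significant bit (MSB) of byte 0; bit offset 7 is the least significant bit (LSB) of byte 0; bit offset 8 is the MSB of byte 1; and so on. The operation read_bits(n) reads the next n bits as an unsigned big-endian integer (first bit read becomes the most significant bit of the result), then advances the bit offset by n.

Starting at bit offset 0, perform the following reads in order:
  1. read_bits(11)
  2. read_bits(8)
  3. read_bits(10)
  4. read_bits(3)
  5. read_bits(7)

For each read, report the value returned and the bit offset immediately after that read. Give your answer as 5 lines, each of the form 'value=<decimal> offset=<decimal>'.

Read 1: bits[0:11] width=11 -> value=76 (bin 00001001100); offset now 11 = byte 1 bit 3; 29 bits remain
Read 2: bits[11:19] width=8 -> value=76 (bin 01001100); offset now 19 = byte 2 bit 3; 21 bits remain
Read 3: bits[19:29] width=10 -> value=662 (bin 1010010110); offset now 29 = byte 3 bit 5; 11 bits remain
Read 4: bits[29:32] width=3 -> value=7 (bin 111); offset now 32 = byte 4 bit 0; 8 bits remain
Read 5: bits[32:39] width=7 -> value=76 (bin 1001100); offset now 39 = byte 4 bit 7; 1 bits remain

Answer: value=76 offset=11
value=76 offset=19
value=662 offset=29
value=7 offset=32
value=76 offset=39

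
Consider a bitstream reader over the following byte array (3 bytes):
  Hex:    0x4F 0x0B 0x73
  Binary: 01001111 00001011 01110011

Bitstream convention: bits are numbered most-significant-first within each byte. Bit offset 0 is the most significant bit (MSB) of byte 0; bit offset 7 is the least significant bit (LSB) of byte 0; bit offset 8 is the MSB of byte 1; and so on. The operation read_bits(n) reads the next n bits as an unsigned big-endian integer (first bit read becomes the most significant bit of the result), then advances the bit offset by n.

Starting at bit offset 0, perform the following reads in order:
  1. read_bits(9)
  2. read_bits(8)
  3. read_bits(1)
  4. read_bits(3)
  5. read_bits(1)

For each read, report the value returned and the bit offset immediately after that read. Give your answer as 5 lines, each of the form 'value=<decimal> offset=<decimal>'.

Answer: value=158 offset=9
value=22 offset=17
value=1 offset=18
value=6 offset=21
value=0 offset=22

Derivation:
Read 1: bits[0:9] width=9 -> value=158 (bin 010011110); offset now 9 = byte 1 bit 1; 15 bits remain
Read 2: bits[9:17] width=8 -> value=22 (bin 00010110); offset now 17 = byte 2 bit 1; 7 bits remain
Read 3: bits[17:18] width=1 -> value=1 (bin 1); offset now 18 = byte 2 bit 2; 6 bits remain
Read 4: bits[18:21] width=3 -> value=6 (bin 110); offset now 21 = byte 2 bit 5; 3 bits remain
Read 5: bits[21:22] width=1 -> value=0 (bin 0); offset now 22 = byte 2 bit 6; 2 bits remain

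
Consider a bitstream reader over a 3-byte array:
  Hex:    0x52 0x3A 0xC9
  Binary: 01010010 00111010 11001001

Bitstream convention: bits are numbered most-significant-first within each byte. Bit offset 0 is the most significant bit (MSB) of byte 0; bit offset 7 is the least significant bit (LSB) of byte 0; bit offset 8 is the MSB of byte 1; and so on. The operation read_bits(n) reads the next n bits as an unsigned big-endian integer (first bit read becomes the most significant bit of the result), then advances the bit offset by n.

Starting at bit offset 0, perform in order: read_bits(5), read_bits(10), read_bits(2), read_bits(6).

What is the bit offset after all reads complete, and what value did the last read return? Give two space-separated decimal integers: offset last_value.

Read 1: bits[0:5] width=5 -> value=10 (bin 01010); offset now 5 = byte 0 bit 5; 19 bits remain
Read 2: bits[5:15] width=10 -> value=285 (bin 0100011101); offset now 15 = byte 1 bit 7; 9 bits remain
Read 3: bits[15:17] width=2 -> value=1 (bin 01); offset now 17 = byte 2 bit 1; 7 bits remain
Read 4: bits[17:23] width=6 -> value=36 (bin 100100); offset now 23 = byte 2 bit 7; 1 bits remain

Answer: 23 36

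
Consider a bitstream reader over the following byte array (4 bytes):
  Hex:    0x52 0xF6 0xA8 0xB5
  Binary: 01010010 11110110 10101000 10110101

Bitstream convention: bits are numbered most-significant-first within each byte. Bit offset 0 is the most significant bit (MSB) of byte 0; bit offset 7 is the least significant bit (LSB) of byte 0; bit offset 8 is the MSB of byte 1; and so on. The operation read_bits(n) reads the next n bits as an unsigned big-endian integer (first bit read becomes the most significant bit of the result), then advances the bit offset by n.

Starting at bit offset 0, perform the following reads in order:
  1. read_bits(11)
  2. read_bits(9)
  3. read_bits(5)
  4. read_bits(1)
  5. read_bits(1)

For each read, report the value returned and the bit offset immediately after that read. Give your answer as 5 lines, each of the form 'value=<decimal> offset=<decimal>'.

Answer: value=663 offset=11
value=362 offset=20
value=17 offset=25
value=0 offset=26
value=1 offset=27

Derivation:
Read 1: bits[0:11] width=11 -> value=663 (bin 01010010111); offset now 11 = byte 1 bit 3; 21 bits remain
Read 2: bits[11:20] width=9 -> value=362 (bin 101101010); offset now 20 = byte 2 bit 4; 12 bits remain
Read 3: bits[20:25] width=5 -> value=17 (bin 10001); offset now 25 = byte 3 bit 1; 7 bits remain
Read 4: bits[25:26] width=1 -> value=0 (bin 0); offset now 26 = byte 3 bit 2; 6 bits remain
Read 5: bits[26:27] width=1 -> value=1 (bin 1); offset now 27 = byte 3 bit 3; 5 bits remain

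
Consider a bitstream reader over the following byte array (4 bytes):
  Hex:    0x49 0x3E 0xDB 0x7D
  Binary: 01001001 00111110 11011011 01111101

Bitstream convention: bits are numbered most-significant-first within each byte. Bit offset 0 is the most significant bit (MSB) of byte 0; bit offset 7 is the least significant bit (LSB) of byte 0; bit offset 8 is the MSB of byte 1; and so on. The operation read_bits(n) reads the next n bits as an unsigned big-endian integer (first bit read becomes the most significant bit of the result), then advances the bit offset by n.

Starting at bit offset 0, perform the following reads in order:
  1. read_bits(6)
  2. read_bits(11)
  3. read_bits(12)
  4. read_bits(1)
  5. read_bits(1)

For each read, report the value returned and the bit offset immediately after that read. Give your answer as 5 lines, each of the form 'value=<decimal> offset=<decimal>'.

Read 1: bits[0:6] width=6 -> value=18 (bin 010010); offset now 6 = byte 0 bit 6; 26 bits remain
Read 2: bits[6:17] width=11 -> value=637 (bin 01001111101); offset now 17 = byte 2 bit 1; 15 bits remain
Read 3: bits[17:29] width=12 -> value=2927 (bin 101101101111); offset now 29 = byte 3 bit 5; 3 bits remain
Read 4: bits[29:30] width=1 -> value=1 (bin 1); offset now 30 = byte 3 bit 6; 2 bits remain
Read 5: bits[30:31] width=1 -> value=0 (bin 0); offset now 31 = byte 3 bit 7; 1 bits remain

Answer: value=18 offset=6
value=637 offset=17
value=2927 offset=29
value=1 offset=30
value=0 offset=31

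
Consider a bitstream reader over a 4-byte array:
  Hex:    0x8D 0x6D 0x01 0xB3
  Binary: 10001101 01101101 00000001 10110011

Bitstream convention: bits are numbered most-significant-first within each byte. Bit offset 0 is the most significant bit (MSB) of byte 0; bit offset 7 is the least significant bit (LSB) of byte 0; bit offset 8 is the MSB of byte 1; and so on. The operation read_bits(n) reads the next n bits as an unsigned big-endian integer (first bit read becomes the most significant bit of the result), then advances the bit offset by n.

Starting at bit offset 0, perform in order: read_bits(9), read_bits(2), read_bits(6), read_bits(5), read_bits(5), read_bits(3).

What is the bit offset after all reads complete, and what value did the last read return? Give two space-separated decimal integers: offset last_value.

Read 1: bits[0:9] width=9 -> value=282 (bin 100011010); offset now 9 = byte 1 bit 1; 23 bits remain
Read 2: bits[9:11] width=2 -> value=3 (bin 11); offset now 11 = byte 1 bit 3; 21 bits remain
Read 3: bits[11:17] width=6 -> value=26 (bin 011010); offset now 17 = byte 2 bit 1; 15 bits remain
Read 4: bits[17:22] width=5 -> value=0 (bin 00000); offset now 22 = byte 2 bit 6; 10 bits remain
Read 5: bits[22:27] width=5 -> value=13 (bin 01101); offset now 27 = byte 3 bit 3; 5 bits remain
Read 6: bits[27:30] width=3 -> value=4 (bin 100); offset now 30 = byte 3 bit 6; 2 bits remain

Answer: 30 4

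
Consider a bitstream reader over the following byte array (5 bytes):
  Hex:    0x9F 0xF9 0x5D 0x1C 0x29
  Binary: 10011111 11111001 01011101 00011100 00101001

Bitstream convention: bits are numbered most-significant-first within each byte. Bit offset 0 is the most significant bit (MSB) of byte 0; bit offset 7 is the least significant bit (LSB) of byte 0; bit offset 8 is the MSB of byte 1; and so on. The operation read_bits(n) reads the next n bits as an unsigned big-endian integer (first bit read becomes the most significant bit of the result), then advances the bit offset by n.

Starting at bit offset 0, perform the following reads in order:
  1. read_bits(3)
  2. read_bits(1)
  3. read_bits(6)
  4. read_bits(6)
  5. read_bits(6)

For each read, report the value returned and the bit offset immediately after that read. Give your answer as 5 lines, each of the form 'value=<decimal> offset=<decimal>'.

Answer: value=4 offset=3
value=1 offset=4
value=63 offset=10
value=57 offset=16
value=23 offset=22

Derivation:
Read 1: bits[0:3] width=3 -> value=4 (bin 100); offset now 3 = byte 0 bit 3; 37 bits remain
Read 2: bits[3:4] width=1 -> value=1 (bin 1); offset now 4 = byte 0 bit 4; 36 bits remain
Read 3: bits[4:10] width=6 -> value=63 (bin 111111); offset now 10 = byte 1 bit 2; 30 bits remain
Read 4: bits[10:16] width=6 -> value=57 (bin 111001); offset now 16 = byte 2 bit 0; 24 bits remain
Read 5: bits[16:22] width=6 -> value=23 (bin 010111); offset now 22 = byte 2 bit 6; 18 bits remain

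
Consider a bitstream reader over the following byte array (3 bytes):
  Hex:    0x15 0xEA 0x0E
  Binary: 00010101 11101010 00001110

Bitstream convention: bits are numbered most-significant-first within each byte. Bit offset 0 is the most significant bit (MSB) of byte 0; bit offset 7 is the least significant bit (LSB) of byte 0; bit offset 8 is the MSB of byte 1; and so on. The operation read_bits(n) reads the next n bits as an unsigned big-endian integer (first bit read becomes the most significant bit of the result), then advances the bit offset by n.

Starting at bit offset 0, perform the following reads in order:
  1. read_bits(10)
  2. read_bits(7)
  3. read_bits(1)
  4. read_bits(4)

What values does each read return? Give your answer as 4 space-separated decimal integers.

Answer: 87 84 0 3

Derivation:
Read 1: bits[0:10] width=10 -> value=87 (bin 0001010111); offset now 10 = byte 1 bit 2; 14 bits remain
Read 2: bits[10:17] width=7 -> value=84 (bin 1010100); offset now 17 = byte 2 bit 1; 7 bits remain
Read 3: bits[17:18] width=1 -> value=0 (bin 0); offset now 18 = byte 2 bit 2; 6 bits remain
Read 4: bits[18:22] width=4 -> value=3 (bin 0011); offset now 22 = byte 2 bit 6; 2 bits remain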